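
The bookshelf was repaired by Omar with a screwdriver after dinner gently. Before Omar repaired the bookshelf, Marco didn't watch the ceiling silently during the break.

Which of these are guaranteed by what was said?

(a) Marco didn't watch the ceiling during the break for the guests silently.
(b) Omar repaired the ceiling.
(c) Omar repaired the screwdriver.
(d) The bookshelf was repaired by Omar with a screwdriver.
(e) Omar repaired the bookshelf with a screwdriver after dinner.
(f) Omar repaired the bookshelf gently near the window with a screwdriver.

(a) Entailed — under negation, adding a further restriction is entailed: if no such watching event occurred, none occurred for the guests either.
(b) Not entailed — Omar repaired the bookshelf, not the ceiling; the ceiling belongs to the watching event.
(c) Not entailed — the screwdriver is the instrument, not what was repaired.
(d) Entailed — this follows by dropping conjuncts from the repairing event's description.
(e) Entailed — every conjunct here is already in the original repairing event.
(f) Not entailed — 'near the window' adds information not in the original event.

(a), (d), (e)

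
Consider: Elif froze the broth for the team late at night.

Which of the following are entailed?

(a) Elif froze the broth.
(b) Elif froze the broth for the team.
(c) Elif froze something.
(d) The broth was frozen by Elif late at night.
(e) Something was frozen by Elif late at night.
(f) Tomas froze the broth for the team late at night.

(a), (b), (c), (d), (e)

(a) Entailed — this follows by dropping conjuncts from the freezing event's description.
(b) Entailed — the original entails any weakening of itself; this just drops 'late at night'.
(c) Entailed — this follows by dropping conjuncts from the freezing event's description.
(d) Entailed — the original entails any weakening of itself; this just drops 'for the team'.
(e) Entailed — this follows by dropping conjuncts from the freezing event's description.
(f) Not entailed — the passage has Elif freezing the broth, not Tomas.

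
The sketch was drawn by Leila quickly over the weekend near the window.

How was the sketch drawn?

quickly

'quickly' marks the manner of the drawing event.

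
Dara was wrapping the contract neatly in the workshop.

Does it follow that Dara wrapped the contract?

'was wrapping' is progressive; for an accomplishment like 'wrap the contract', it doesn't entail completion.

no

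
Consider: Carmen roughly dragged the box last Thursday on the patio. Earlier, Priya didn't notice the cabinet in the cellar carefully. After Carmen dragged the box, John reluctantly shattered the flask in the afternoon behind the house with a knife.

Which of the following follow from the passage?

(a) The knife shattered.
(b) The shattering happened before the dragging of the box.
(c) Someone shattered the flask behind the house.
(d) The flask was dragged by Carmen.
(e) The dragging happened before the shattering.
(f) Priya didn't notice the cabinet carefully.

(c), (e)

(a) Not entailed — the flask is what shattered, not the knife.
(b) Not entailed — the narrative places the dragging before the shattering, not after.
(c) Entailed — every conjunct here is already in the original shattering event.
(d) Not entailed — Carmen dragged the box, not the flask; the flask belongs to the shattering event.
(e) Entailed — the narrative places the dragging before the shattering.
(f) Not entailed — dropping 'in the cellar' under negation is not valid — the original leaves open that Priya noticed the cabinet some other way.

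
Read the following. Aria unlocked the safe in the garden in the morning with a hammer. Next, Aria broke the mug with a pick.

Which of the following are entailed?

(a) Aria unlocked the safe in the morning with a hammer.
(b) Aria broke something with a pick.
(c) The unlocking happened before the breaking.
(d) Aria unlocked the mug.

(a) Entailed — dropping 'in the garden' leaves a sub-description the original still satisfies.
(b) Entailed — this follows by dropping conjuncts from the breaking event's description.
(c) Entailed — the narrative places the unlocking before the breaking.
(d) Not entailed — Aria unlocked the safe, not the mug; the mug belongs to the breaking event.

(a), (b), (c)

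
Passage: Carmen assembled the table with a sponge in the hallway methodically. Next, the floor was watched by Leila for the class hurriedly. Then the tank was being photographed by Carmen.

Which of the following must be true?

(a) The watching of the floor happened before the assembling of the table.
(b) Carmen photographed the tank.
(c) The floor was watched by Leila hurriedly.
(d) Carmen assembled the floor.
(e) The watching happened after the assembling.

(a) Not entailed — the narrative places the assembling before the watching, not after.
(b) Not entailed — 'was photographing' is progressive on an accomplishment; it does not entail the completed 'photographed'.
(c) Entailed — dropping 'for the class' leaves a sub-description the original still satisfies.
(d) Not entailed — Carmen assembled the table, not the floor; the floor belongs to the watching event.
(e) Entailed — the narrative places the assembling before the watching.

(c), (e)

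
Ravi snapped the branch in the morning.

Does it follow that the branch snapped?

yes

'Ravi snapped the branch' is the causative; it entails the inchoative 'the branch snapped'.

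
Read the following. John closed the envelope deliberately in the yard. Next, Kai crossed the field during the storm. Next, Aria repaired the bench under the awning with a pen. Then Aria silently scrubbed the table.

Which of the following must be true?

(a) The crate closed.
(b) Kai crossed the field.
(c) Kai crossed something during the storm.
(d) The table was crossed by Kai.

(b), (c)

(a) Not entailed — the envelope is what closed, not the crate.
(b) Entailed — dropping 'during the storm' leaves a sub-description the original still satisfies.
(c) Entailed — the original entails any weakening of itself; this just generalizes the patient.
(d) Not entailed — Kai crossed the field, not the table; the table belongs to the scrubbing event.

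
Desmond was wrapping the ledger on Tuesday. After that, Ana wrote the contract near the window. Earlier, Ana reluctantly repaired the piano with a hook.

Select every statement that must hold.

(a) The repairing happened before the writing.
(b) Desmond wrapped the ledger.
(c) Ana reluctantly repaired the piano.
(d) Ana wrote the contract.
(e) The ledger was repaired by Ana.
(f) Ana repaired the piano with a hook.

(a), (c), (d), (f)

(a) Entailed — the narrative places the repairing before the writing.
(b) Not entailed — 'was wrapping' is progressive on an accomplishment; it does not entail the completed 'wrapped'.
(c) Entailed — the original entails any weakening of itself; this just drops 'with a hook'.
(d) Entailed — the original entails any weakening of itself; this just drops 'near the window'.
(e) Not entailed — Ana repaired the piano, not the ledger; the ledger belongs to the wrapping event.
(f) Entailed — every conjunct here is already in the original repairing event.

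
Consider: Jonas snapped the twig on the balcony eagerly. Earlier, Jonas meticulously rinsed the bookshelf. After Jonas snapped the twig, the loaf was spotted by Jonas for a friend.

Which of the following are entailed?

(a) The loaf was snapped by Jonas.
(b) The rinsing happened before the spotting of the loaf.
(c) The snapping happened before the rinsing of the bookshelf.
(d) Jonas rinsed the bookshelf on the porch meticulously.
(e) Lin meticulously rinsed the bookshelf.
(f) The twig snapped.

(a) Not entailed — Jonas snapped the twig, not the loaf; the loaf belongs to the spotting event.
(b) Entailed — the narrative places the rinsing before the spotting.
(c) Not entailed — the narrative places the rinsing before the snapping, not after.
(d) Not entailed — 'on the porch' adds information not in the original event.
(e) Not entailed — the passage has Jonas rinsing the bookshelf, not Lin.
(f) Entailed — 'Jonas snapped the twig' is causative; it entails the inchoative 'the twig snapped'.

(b), (f)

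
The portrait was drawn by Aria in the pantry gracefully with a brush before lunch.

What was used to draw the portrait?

'with a brush' marks the instrument of the drawing event.

a brush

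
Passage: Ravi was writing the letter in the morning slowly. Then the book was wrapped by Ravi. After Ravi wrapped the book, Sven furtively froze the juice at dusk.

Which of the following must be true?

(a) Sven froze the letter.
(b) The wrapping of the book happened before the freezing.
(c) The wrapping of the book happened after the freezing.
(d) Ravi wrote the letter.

(b)

(a) Not entailed — Sven froze the juice, not the letter; the letter belongs to the writing event.
(b) Entailed — the narrative places the wrapping before the freezing.
(c) Not entailed — the narrative places the wrapping before the freezing, not after.
(d) Not entailed — 'was writing' is progressive on an accomplishment; it does not entail the completed 'wrote'.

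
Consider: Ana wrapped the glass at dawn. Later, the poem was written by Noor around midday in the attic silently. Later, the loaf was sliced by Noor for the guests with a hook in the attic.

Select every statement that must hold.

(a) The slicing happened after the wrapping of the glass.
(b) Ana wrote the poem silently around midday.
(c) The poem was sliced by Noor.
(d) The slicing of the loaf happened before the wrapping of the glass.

(a)

(a) Entailed — the narrative places the wrapping before the slicing.
(b) Not entailed — the passage has Noor writing the poem, not Ana.
(c) Not entailed — Noor sliced the loaf, not the poem; the poem belongs to the writing event.
(d) Not entailed — the narrative places the wrapping before the slicing, not after.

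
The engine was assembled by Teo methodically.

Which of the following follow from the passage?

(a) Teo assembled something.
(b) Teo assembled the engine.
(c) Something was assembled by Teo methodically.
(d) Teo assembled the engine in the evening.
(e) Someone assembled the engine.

(a) Entailed — the original entails any weakening of itself; this just drops 'methodically' and generalizes the patient.
(b) Entailed — every conjunct here is already in the original assembling event.
(c) Entailed — the original entails any weakening of itself; this just generalizes the patient.
(d) Not entailed — 'in the evening' adds information not in the original event.
(e) Entailed — the original entails any weakening of itself; this just drops 'methodically' and generalizes the agent.

(a), (b), (c), (e)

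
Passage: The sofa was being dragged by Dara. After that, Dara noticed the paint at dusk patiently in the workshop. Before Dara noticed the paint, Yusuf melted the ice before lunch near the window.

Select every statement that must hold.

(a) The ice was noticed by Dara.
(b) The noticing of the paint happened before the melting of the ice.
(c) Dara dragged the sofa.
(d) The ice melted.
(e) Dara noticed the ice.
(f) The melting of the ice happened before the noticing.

(a) Not entailed — Dara noticed the paint, not the ice; the ice belongs to the melting event.
(b) Not entailed — the narrative places the melting before the noticing, not after.
(c) Entailed — 'drag' is an activity; 'was dragging' entails that some dragging happened, so 'dragged' holds.
(d) Entailed — 'Yusuf melted the ice' is causative; it entails the inchoative 'the ice melted'.
(e) Not entailed — Dara noticed the paint, not the ice; the ice belongs to the melting event.
(f) Entailed — the narrative places the melting before the noticing.

(c), (d), (f)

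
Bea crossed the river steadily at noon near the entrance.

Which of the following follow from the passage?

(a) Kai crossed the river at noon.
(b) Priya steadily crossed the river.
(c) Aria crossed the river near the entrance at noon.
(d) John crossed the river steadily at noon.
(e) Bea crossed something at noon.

(e)

(a) Not entailed — the passage has Bea crossing the river, not Kai.
(b) Not entailed — the passage has Bea crossing the river, not Priya.
(c) Not entailed — the passage has Bea crossing the river, not Aria.
(d) Not entailed — the passage has Bea crossing the river, not John.
(e) Entailed — every conjunct here is already in the original crossing event.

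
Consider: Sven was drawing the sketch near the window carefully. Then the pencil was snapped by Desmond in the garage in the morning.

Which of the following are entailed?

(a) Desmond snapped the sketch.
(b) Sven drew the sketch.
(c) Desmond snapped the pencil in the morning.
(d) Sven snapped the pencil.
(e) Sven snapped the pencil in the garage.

(a) Not entailed — Desmond snapped the pencil, not the sketch; the sketch belongs to the drawing event.
(b) Not entailed — 'was drawing' is progressive on an accomplishment; it does not entail the completed 'drew'.
(c) Entailed — dropping 'in the garage' leaves a sub-description the original still satisfies.
(d) Not entailed — the passage has Desmond snapping the pencil, not Sven.
(e) Not entailed — the passage has Desmond snapping the pencil, not Sven.

(c)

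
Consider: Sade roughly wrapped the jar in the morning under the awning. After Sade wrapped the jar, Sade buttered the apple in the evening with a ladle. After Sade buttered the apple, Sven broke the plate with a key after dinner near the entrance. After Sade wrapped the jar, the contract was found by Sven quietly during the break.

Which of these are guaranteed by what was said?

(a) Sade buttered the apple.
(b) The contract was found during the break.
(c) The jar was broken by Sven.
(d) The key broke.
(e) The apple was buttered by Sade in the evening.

(a), (b), (e)

(a) Entailed — the original entails any weakening of itself; this just drops 'with a ladle', 'in the evening'.
(b) Entailed — this follows by dropping conjuncts from the finding event's description.
(c) Not entailed — Sven broke the plate, not the jar; the jar belongs to the wrapping event.
(d) Not entailed — the plate is what broke, not the key.
(e) Entailed — the original entails any weakening of itself; this just drops 'with a ladle'.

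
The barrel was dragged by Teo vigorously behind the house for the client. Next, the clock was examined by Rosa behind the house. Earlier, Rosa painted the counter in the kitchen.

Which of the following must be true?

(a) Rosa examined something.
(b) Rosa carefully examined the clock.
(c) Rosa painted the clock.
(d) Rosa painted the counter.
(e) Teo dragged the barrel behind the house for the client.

(a) Entailed — this follows by dropping conjuncts from the examining event's description.
(b) Not entailed — 'carefully' adds information not in the original event.
(c) Not entailed — Rosa painted the counter, not the clock; the clock belongs to the examining event.
(d) Entailed — dropping 'in the kitchen' leaves a sub-description the original still satisfies.
(e) Entailed — dropping 'vigorously' leaves a sub-description the original still satisfies.

(a), (d), (e)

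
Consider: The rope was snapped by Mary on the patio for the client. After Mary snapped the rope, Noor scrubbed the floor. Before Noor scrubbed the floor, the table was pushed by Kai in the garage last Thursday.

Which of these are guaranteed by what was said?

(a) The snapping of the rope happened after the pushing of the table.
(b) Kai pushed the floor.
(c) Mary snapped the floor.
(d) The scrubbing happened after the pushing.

(a) Not entailed — the narrative doesn't order the pushing relative to the snapping.
(b) Not entailed — Kai pushed the table, not the floor; the floor belongs to the scrubbing event.
(c) Not entailed — Mary snapped the rope, not the floor; the floor belongs to the scrubbing event.
(d) Entailed — the narrative places the pushing before the scrubbing.

(d)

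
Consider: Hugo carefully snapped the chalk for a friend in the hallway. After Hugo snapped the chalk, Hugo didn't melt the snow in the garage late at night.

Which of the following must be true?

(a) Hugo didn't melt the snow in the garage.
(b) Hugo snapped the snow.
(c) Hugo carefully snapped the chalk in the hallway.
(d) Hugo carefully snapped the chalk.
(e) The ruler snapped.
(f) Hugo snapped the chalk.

(c), (d), (f)

(a) Not entailed — dropping 'late at night' under negation is not valid — the original leaves open that Hugo melted the snow some other way.
(b) Not entailed — Hugo snapped the chalk, not the snow; the snow belongs to the melting event.
(c) Entailed — the original entails any weakening of itself; this just drops 'for a friend'.
(d) Entailed — every conjunct here is already in the original snapping event.
(e) Not entailed — the chalk is what snapped, not the ruler.
(f) Entailed — dropping 'for a friend', 'in the hallway', 'carefully' leaves a sub-description the original still satisfies.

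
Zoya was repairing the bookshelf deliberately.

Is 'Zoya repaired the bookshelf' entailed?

'was repairing' is progressive; for an accomplishment like 'repair the bookshelf', it doesn't entail completion.

no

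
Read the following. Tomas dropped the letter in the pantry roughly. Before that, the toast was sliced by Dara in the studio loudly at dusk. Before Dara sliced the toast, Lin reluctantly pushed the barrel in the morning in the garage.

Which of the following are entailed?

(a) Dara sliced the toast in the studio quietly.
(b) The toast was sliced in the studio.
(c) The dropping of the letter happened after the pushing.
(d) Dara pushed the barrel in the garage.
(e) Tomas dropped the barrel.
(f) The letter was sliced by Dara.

(b), (c)

(a) Not entailed — 'quietly' adds a manner not in (and inconsistent with) the original.
(b) Entailed — dropping 'loudly', 'at dusk' and generalizing the agent leaves a sub-description the original still satisfies.
(c) Entailed — the narrative places the pushing before the dropping.
(d) Not entailed — the passage has Lin pushing the barrel, not Dara.
(e) Not entailed — Tomas dropped the letter, not the barrel; the barrel belongs to the pushing event.
(f) Not entailed — Dara sliced the toast, not the letter; the letter belongs to the dropping event.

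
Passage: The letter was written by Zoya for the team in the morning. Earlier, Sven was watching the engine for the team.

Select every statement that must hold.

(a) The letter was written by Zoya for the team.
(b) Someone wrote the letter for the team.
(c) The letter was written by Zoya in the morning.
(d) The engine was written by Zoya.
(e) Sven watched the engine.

(a), (b), (c), (e)

(a) Entailed — this follows by dropping conjuncts from the writing event's description.
(b) Entailed — every conjunct here is already in the original writing event.
(c) Entailed — this follows by dropping conjuncts from the writing event's description.
(d) Not entailed — Zoya wrote the letter, not the engine; the engine belongs to the watching event.
(e) Entailed — 'watch' is an activity; 'was watching' entails that some watching happened, so 'watched' holds.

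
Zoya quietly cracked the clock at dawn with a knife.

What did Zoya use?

'with a knife' marks the instrument of the cracking event.

a knife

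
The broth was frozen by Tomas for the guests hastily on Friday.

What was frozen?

'the broth' marks the patient of the freezing event.

the broth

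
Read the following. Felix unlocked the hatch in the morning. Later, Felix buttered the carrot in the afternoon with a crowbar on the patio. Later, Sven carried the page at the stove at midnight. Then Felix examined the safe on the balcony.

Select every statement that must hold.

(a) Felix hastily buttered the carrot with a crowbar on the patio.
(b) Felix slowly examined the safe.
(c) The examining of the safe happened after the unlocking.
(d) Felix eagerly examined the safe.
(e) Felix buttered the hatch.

(a) Not entailed — 'hastily' adds information not in the original event.
(b) Not entailed — 'slowly' adds information not in the original event.
(c) Entailed — the narrative places the unlocking before the examining.
(d) Not entailed — 'eagerly' adds information not in the original event.
(e) Not entailed — Felix buttered the carrot, not the hatch; the hatch belongs to the unlocking event.

(c)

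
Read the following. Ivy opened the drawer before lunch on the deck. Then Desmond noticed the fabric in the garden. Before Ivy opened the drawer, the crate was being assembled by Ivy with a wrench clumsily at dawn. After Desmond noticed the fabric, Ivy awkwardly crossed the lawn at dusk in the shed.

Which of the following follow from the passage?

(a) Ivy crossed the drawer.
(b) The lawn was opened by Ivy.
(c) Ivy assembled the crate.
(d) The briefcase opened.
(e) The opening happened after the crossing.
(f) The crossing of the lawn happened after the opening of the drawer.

(a) Not entailed — Ivy crossed the lawn, not the drawer; the drawer belongs to the opening event.
(b) Not entailed — Ivy opened the drawer, not the lawn; the lawn belongs to the crossing event.
(c) Not entailed — 'was assembling' is progressive on an accomplishment; it does not entail the completed 'assembled'.
(d) Not entailed — the drawer is what opened, not the briefcase.
(e) Not entailed — the narrative places the opening before the crossing, not after.
(f) Entailed — the narrative places the opening before the crossing.

(f)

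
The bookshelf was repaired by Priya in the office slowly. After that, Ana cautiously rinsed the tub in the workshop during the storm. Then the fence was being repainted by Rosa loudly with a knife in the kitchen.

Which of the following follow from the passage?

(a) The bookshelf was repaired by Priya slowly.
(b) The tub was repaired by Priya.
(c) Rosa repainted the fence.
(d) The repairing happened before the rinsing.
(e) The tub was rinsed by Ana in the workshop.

(a), (d), (e)

(a) Entailed — the original entails any weakening of itself; this just drops 'in the office'.
(b) Not entailed — Priya repaired the bookshelf, not the tub; the tub belongs to the rinsing event.
(c) Not entailed — 'was repainting' is progressive on an accomplishment; it does not entail the completed 'repainted'.
(d) Entailed — the narrative places the repairing before the rinsing.
(e) Entailed — dropping 'cautiously', 'during the storm' leaves a sub-description the original still satisfies.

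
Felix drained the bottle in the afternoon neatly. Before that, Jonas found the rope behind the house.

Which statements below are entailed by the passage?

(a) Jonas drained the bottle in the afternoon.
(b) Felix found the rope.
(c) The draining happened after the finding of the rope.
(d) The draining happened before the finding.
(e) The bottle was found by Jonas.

(c)

(a) Not entailed — the passage has Felix draining the bottle, not Jonas.
(b) Not entailed — the passage has Jonas finding the rope, not Felix.
(c) Entailed — the narrative places the finding before the draining.
(d) Not entailed — the narrative places the finding before the draining, not after.
(e) Not entailed — Jonas found the rope, not the bottle; the bottle belongs to the draining event.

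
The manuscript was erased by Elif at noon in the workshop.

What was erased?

the manuscript

'the manuscript' marks the patient of the erasing event.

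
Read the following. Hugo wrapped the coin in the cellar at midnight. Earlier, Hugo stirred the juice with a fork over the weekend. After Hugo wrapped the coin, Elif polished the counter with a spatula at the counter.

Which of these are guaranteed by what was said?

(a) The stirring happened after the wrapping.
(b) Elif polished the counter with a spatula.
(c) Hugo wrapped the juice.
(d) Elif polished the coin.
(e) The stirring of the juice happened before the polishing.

(b), (e)

(a) Not entailed — the narrative places the stirring before the wrapping, not after.
(b) Entailed — the original entails any weakening of itself; this just drops 'at the counter'.
(c) Not entailed — Hugo wrapped the coin, not the juice; the juice belongs to the stirring event.
(d) Not entailed — Elif polished the counter, not the coin; the coin belongs to the wrapping event.
(e) Entailed — the narrative places the stirring before the polishing.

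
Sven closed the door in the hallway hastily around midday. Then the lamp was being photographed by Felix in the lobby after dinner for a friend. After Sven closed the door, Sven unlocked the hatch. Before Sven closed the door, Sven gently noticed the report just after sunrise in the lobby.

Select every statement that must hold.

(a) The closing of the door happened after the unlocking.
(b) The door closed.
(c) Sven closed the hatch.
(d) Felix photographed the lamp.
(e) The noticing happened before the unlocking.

(b), (e)

(a) Not entailed — the narrative places the closing before the unlocking, not after.
(b) Entailed — 'Sven closed the door' is causative; it entails the inchoative 'the door closed'.
(c) Not entailed — Sven closed the door, not the hatch; the hatch belongs to the unlocking event.
(d) Not entailed — 'was photographing' is progressive on an accomplishment; it does not entail the completed 'photographed'.
(e) Entailed — the narrative places the noticing before the unlocking.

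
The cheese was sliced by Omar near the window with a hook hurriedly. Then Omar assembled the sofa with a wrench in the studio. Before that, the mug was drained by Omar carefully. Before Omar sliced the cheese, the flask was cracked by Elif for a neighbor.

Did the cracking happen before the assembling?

yes

The narrative orders the cracking before the assembling.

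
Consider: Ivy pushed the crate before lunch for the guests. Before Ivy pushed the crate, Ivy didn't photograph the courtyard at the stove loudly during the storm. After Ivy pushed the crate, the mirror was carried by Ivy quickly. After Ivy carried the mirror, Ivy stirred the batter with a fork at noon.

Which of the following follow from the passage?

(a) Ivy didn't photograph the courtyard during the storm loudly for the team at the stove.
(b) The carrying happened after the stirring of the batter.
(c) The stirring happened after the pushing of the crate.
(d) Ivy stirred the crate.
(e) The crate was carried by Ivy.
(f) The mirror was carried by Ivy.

(a) Entailed — under negation, adding a further restriction is entailed: if no such photographing event occurred, none occurred for the team either.
(b) Not entailed — the narrative places the carrying before the stirring, not after.
(c) Entailed — the narrative places the pushing before the stirring.
(d) Not entailed — Ivy stirred the batter, not the crate; the crate belongs to the pushing event.
(e) Not entailed — Ivy carried the mirror, not the crate; the crate belongs to the pushing event.
(f) Entailed — the original entails any weakening of itself; this just drops 'quickly'.

(a), (c), (f)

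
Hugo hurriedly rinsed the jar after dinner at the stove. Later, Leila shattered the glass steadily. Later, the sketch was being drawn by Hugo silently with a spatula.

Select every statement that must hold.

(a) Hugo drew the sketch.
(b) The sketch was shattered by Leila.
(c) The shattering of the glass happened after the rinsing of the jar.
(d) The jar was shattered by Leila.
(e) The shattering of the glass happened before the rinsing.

(a) Not entailed — 'was drawing' is progressive on an accomplishment; it does not entail the completed 'drew'.
(b) Not entailed — Leila shattered the glass, not the sketch; the sketch belongs to the drawing event.
(c) Entailed — the narrative places the rinsing before the shattering.
(d) Not entailed — Leila shattered the glass, not the jar; the jar belongs to the rinsing event.
(e) Not entailed — the narrative places the rinsing before the shattering, not after.

(c)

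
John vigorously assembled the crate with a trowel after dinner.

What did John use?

a trowel

'with a trowel' marks the instrument of the assembling event.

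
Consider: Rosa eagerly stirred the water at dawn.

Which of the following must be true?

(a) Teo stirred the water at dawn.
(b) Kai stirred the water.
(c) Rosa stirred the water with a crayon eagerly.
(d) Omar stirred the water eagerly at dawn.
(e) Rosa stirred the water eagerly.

(a) Not entailed — the passage has Rosa stirring the water, not Teo.
(b) Not entailed — the passage has Rosa stirring the water, not Kai.
(c) Not entailed — 'with a crayon' adds information not in the original event.
(d) Not entailed — the passage has Rosa stirring the water, not Omar.
(e) Entailed — this follows by dropping conjuncts from the stirring event's description.

(e)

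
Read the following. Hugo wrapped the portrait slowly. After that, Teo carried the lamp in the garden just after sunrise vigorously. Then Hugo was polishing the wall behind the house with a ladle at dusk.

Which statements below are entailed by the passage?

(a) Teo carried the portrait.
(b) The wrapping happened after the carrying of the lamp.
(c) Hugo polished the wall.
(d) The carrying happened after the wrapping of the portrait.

(a) Not entailed — Teo carried the lamp, not the portrait; the portrait belongs to the wrapping event.
(b) Not entailed — the narrative places the wrapping before the carrying, not after.
(c) Entailed — 'polish' is an activity; 'was polishing' entails that some polishing happened, so 'polished' holds.
(d) Entailed — the narrative places the wrapping before the carrying.

(c), (d)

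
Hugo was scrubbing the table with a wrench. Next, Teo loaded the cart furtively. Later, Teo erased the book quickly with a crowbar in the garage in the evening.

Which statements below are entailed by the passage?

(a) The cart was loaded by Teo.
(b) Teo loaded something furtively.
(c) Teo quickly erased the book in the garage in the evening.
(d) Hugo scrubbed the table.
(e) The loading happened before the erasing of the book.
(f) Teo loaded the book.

(a) Entailed — the original entails any weakening of itself; this just drops 'furtively'.
(b) Entailed — this follows by dropping conjuncts from the loading event's description.
(c) Entailed — every conjunct here is already in the original erasing event.
(d) Entailed — 'scrub' is an activity; 'was scrubbing' entails that some scrubbing happened, so 'scrubbed' holds.
(e) Entailed — the narrative places the loading before the erasing.
(f) Not entailed — Teo loaded the cart, not the book; the book belongs to the erasing event.

(a), (b), (c), (d), (e)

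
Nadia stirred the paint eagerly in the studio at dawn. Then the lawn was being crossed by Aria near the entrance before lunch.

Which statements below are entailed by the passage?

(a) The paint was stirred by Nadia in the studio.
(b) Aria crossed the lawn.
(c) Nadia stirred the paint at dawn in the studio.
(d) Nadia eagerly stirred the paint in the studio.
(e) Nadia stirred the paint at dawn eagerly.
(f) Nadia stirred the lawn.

(a) Entailed — every conjunct here is already in the original stirring event.
(b) Not entailed — 'was crossing' is progressive on an accomplishment; it does not entail the completed 'crossed'.
(c) Entailed — every conjunct here is already in the original stirring event.
(d) Entailed — dropping 'at dawn' leaves a sub-description the original still satisfies.
(e) Entailed — the original entails any weakening of itself; this just drops 'in the studio'.
(f) Not entailed — Nadia stirred the paint, not the lawn; the lawn belongs to the crossing event.

(a), (c), (d), (e)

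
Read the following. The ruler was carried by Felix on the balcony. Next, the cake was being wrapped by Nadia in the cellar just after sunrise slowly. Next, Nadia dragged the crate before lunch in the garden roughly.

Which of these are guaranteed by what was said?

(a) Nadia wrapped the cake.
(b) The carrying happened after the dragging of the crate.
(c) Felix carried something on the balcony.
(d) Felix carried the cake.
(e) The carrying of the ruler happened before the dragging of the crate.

(c), (e)

(a) Not entailed — 'was wrapping' is progressive on an accomplishment; it does not entail the completed 'wrapped'.
(b) Not entailed — the narrative places the carrying before the dragging, not after.
(c) Entailed — this follows by dropping conjuncts from the carrying event's description.
(d) Not entailed — Felix carried the ruler, not the cake; the cake belongs to the wrapping event.
(e) Entailed — the narrative places the carrying before the dragging.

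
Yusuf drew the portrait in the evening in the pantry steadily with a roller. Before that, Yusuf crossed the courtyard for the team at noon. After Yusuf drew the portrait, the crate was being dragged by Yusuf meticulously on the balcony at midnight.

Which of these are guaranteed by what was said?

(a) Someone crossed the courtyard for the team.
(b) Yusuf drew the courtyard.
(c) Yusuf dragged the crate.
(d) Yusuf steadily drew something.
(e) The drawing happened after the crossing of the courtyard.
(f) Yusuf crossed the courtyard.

(a), (c), (d), (e), (f)

(a) Entailed — dropping 'at noon' and generalizing the agent leaves a sub-description the original still satisfies.
(b) Not entailed — Yusuf drew the portrait, not the courtyard; the courtyard belongs to the crossing event.
(c) Entailed — 'drag' is an activity; 'was dragging' entails that some dragging happened, so 'dragged' holds.
(d) Entailed — this follows by dropping conjuncts from the drawing event's description.
(e) Entailed — the narrative places the crossing before the drawing.
(f) Entailed — the original entails any weakening of itself; this just drops 'for the team', 'at noon'.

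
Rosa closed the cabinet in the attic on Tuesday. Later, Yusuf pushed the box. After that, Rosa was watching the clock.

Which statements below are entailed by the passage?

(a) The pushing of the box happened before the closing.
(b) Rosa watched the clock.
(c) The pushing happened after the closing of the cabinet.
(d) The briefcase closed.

(a) Not entailed — the narrative places the closing before the pushing, not after.
(b) Entailed — 'watch' is an activity; 'was watching' entails that some watching happened, so 'watched' holds.
(c) Entailed — the narrative places the closing before the pushing.
(d) Not entailed — the cabinet is what closed, not the briefcase.

(b), (c)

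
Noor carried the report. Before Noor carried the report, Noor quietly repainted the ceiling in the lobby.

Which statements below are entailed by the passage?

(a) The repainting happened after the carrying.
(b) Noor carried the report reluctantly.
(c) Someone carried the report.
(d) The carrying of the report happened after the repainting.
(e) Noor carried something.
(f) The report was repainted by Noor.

(a) Not entailed — the narrative places the repainting before the carrying, not after.
(b) Not entailed — 'reluctantly' adds information not in the original event.
(c) Entailed — the original entails any weakening of itself; this just generalizes the agent.
(d) Entailed — the narrative places the repainting before the carrying.
(e) Entailed — generalizing the patient leaves a sub-description the original still satisfies.
(f) Not entailed — Noor repainted the ceiling, not the report; the report belongs to the carrying event.

(c), (d), (e)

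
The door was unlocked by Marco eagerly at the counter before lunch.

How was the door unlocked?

'eagerly' marks the manner of the unlocking event.

eagerly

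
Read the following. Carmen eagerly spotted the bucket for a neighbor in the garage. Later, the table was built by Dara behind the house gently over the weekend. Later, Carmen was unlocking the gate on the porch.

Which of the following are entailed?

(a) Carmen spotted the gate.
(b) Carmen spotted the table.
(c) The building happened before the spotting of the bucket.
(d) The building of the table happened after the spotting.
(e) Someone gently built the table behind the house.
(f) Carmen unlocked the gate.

(a) Not entailed — Carmen spotted the bucket, not the gate; the gate belongs to the unlocking event.
(b) Not entailed — Carmen spotted the bucket, not the table; the table belongs to the building event.
(c) Not entailed — the narrative places the spotting before the building, not after.
(d) Entailed — the narrative places the spotting before the building.
(e) Entailed — the original entails any weakening of itself; this just drops 'over the weekend' and generalizes the agent.
(f) Not entailed — 'was unlocking' is progressive on an accomplishment; it does not entail the completed 'unlocked'.

(d), (e)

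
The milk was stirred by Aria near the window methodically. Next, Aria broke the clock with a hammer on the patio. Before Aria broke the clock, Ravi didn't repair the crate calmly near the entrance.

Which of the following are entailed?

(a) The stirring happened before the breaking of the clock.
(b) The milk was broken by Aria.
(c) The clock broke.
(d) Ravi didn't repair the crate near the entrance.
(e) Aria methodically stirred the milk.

(a) Entailed — the narrative places the stirring before the breaking.
(b) Not entailed — Aria broke the clock, not the milk; the milk belongs to the stirring event.
(c) Entailed — 'Aria broke the clock' is causative; it entails the inchoative 'the clock broke'.
(d) Not entailed — dropping 'calmly' under negation is not valid — the original leaves open that Ravi repaired the crate some other way.
(e) Entailed — the original entails any weakening of itself; this just drops 'near the window'.

(a), (c), (e)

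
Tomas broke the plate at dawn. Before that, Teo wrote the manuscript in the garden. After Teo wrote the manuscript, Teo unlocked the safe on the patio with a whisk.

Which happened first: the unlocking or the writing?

The connectives place the writing before the unlocking.

the writing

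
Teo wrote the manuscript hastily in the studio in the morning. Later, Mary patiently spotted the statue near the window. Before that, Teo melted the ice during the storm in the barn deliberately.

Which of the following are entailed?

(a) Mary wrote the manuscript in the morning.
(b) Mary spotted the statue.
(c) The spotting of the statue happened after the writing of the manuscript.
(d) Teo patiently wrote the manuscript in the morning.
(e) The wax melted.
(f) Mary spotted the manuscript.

(b), (c)

(a) Not entailed — the passage has Teo writing the manuscript, not Mary.
(b) Entailed — this follows by dropping conjuncts from the spotting event's description.
(c) Entailed — the narrative places the writing before the spotting.
(d) Not entailed — 'patiently' adds a manner not in (and inconsistent with) the original.
(e) Not entailed — the ice is what melted, not the wax.
(f) Not entailed — Mary spotted the statue, not the manuscript; the manuscript belongs to the writing event.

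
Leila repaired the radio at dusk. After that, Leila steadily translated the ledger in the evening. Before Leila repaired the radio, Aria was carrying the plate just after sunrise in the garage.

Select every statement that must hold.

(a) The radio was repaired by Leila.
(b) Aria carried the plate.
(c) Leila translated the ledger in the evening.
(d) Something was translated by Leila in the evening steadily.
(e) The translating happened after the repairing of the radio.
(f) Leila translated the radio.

(a), (b), (c), (d), (e)

(a) Entailed — this follows by dropping conjuncts from the repairing event's description.
(b) Entailed — 'carry' is an activity; 'was carrying' entails that some carrying happened, so 'carried' holds.
(c) Entailed — the original entails any weakening of itself; this just drops 'steadily'.
(d) Entailed — the original entails any weakening of itself; this just generalizes the patient.
(e) Entailed — the narrative places the repairing before the translating.
(f) Not entailed — Leila translated the ledger, not the radio; the radio belongs to the repairing event.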